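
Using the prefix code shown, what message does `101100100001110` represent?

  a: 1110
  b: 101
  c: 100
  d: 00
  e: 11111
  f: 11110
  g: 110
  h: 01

Read left to right; each codeword is recognised as soon as it completes (prefix code):
  101→b | 100→c | 100→c | 00→d | 1110→a
Decoded message: bccda

bccda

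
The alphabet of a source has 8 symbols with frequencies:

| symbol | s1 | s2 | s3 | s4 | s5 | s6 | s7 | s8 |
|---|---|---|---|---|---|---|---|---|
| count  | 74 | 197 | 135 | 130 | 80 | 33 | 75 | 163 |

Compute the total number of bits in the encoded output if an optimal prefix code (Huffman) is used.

2563

Greedily combine the two least-frequent nodes:
combine s6(33), s1(74) → 107
combine s7(75), s5(80) → 155
combine 107, s4(130) → 237
combine s3(135), 155 → 290
combine s8(163), s2(197) → 360
combine 237, 290 → 527
combine 360, 527 → 887
The encoded length is the sum of every internal node's weight: 107 + 155 + 237 + 290 + 360 + 527 + 887 = 2563 bits.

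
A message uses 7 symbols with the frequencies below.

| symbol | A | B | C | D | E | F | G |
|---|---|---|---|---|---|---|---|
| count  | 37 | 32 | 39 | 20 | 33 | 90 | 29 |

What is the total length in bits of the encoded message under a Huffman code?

750

Greedily combine the two least-frequent nodes:
D(20) + G(29) → 49
B(32) + E(33) → 65
A(37) + C(39) → 76
49 + 65 → 114
76 + F(90) → 166
114 + 166 → 280
Total encoded bits = sum of merged weights = 49 + 65 + 76 + 114 + 166 + 280 = 750.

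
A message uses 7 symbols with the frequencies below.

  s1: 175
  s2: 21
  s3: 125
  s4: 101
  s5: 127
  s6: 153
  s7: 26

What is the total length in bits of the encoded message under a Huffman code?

1903

Greedily combine the two least-frequent nodes:
merge s2(21) and s7(26): 47
merge 47 and s4(101): 148
merge s3(125) and s5(127): 252
merge 148 and s6(153): 301
merge s1(175) and 252: 427
merge 301 and 427: 728
Total encoded bits = sum of merged weights = 47 + 148 + 252 + 301 + 427 + 728 = 1903.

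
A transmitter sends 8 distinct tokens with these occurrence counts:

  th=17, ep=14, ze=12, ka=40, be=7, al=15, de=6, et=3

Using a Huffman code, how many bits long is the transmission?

Greedily combine the two least-frequent nodes:
merge et(3) and de(6): 9
merge be(7) and 9: 16
merge ze(12) and ep(14): 26
merge al(15) and 16: 31
merge th(17) and 26: 43
merge 31 and ka(40): 71
merge 43 and 71: 114
Each symbol's bit-cost is frequency × depth; summing gives 310 bits (equivalently 9 + 16 + 26 + 31 + 43 + 71 + 114).

310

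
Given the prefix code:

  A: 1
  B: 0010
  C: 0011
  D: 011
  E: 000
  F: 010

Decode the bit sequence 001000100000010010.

BBEBF

Read left to right; each codeword is recognised as soon as it completes (prefix code):
  0010→B | 0010→B | 000→E | 0010→B | 010→F
Decoded message: BBEBF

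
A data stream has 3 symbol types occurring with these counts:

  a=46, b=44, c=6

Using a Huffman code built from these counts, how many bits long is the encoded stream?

146

Merge the two smallest weights repeatedly:
combine c(6), b(44) → 50
combine a(46), 50 → 96
Total encoded bits = sum of merged weights = 50 + 96 = 146.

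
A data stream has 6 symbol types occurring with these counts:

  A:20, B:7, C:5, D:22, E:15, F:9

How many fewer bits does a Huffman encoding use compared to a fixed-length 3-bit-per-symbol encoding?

Fixed-length: 3 bits × 78 symbols = 234 bits.
Huffman merges:
combine C(5), B(7) → 12
combine F(9), 12 → 21
combine E(15), A(20) → 35
combine 21, D(22) → 43
combine 35, 43 → 78
Huffman total = 12 + 21 + 35 + 43 + 78 = 189 bits.
Saving = 234 − 189 = 45 bits.

45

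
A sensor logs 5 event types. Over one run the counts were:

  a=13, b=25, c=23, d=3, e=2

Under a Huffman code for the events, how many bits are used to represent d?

Build the tree from the bottom:
e(2) + d(3) → 5
5 + a(13) → 18
18 + c(23) → 41
b(25) + 41 → 66
d's leaf is at depth 4, giving a 4-bit codeword.

4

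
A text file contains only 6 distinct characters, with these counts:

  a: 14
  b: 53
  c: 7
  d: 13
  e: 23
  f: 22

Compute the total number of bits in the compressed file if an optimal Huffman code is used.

310

Build the Huffman tree bottom-up:
combine c(7), d(13) → 20
combine a(14), 20 → 34
combine f(22), e(23) → 45
combine 34, 45 → 79
combine b(53), 79 → 132
The encoded length is the sum of every internal node's weight: 20 + 34 + 45 + 79 + 132 = 310 bits.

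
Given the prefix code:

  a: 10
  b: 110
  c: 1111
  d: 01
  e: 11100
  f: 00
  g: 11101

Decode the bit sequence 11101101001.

Read left to right; each codeword is recognised as soon as it completes (prefix code):
  11101→g | 10→a | 10→a | 01→d
Decoded message: gaad

gaad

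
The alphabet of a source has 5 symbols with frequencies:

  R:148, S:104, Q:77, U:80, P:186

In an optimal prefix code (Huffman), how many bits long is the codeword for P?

Build the tree from the bottom:
combine Q(77), U(80) → 157
combine S(104), R(148) → 252
combine 157, P(186) → 343
combine 252, 343 → 595
The subtree containing P is merged 2 times, so code length = 2.

2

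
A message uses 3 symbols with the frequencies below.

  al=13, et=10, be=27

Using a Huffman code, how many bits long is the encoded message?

Build the Huffman tree bottom-up:
combine et(10), al(13) → 23
combine 23, be(27) → 50
The encoded length is the sum of every internal node's weight: 23 + 50 = 73 bits.

73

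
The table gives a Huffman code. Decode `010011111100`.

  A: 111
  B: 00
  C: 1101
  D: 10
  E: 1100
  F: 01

FBAAB

Read left to right; each codeword is recognised as soon as it completes (prefix code):
  01→F | 00→B | 111→A | 111→A | 00→B
Decoded message: FBAAB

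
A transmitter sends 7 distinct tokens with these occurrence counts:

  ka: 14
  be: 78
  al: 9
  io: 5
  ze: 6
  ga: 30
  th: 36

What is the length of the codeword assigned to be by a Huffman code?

1

Build the tree from the bottom:
merge io(5) and ze(6): 11
merge al(9) and 11: 20
merge ka(14) and 20: 34
merge ga(30) and 34: 64
merge th(36) and 64: 100
merge be(78) and 100: 178
be sits one level below the root: a 1-bit codeword.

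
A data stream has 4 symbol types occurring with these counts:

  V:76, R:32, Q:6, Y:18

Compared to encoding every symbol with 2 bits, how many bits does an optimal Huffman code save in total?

Fixed-length: 2 bits × 132 symbols = 264 bits.
Huffman merges:
Q(6) + Y(18) → 24
24 + R(32) → 56
56 + V(76) → 132
Huffman total = 24 + 56 + 132 = 212 bits.
Saving = 264 − 212 = 52 bits.

52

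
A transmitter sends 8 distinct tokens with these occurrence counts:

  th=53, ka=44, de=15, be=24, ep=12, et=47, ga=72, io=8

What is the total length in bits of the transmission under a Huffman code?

755

Greedily combine the two least-frequent nodes:
io(8) + ep(12) → 20
de(15) + 20 → 35
be(24) + 35 → 59
ka(44) + et(47) → 91
th(53) + 59 → 112
ga(72) + 91 → 163
112 + 163 → 275
Each symbol's bit-cost is frequency × depth; summing gives 755 bits (equivalently 20 + 35 + 59 + 91 + 112 + 163 + 275).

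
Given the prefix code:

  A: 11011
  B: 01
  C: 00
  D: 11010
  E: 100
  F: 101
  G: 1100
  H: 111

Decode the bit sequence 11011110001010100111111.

Read left to right; each codeword is recognised as soon as it completes (prefix code):
  11011→A | 1100→G | 01→B | 01→B | 01→B | 00→C | 111→H | 111→H
Decoded message: AGBBBCHH

AGBBBCHH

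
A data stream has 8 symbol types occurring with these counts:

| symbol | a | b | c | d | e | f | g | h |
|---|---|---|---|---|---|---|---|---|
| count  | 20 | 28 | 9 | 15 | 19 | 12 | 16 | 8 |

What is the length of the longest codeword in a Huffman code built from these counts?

4

Merge the two lowest-weight nodes at each step:
combine h(8), c(9) → 17
combine f(12), d(15) → 27
combine g(16), 17 → 33
combine e(19), a(20) → 39
combine 27, b(28) → 55
combine 33, 39 → 72
combine 55, 72 → 127
Maximum depth reached is 4.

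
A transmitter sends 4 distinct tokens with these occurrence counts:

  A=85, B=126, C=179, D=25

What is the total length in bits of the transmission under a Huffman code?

761

Merge the two smallest weights repeatedly:
merge D(25) and A(85): 110
merge 110 and B(126): 236
merge C(179) and 236: 415
Total encoded bits = sum of merged weights = 110 + 236 + 415 = 761.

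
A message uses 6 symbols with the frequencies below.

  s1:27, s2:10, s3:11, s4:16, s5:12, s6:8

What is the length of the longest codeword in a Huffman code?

3

Merge the two lowest-weight nodes at each step:
merge s6(8) and s2(10): 18
merge s3(11) and s5(12): 23
merge s4(16) and 18: 34
merge 23 and s1(27): 50
merge 34 and 50: 84
The rarest symbols sit at the bottom; the longest codeword is 3 bits.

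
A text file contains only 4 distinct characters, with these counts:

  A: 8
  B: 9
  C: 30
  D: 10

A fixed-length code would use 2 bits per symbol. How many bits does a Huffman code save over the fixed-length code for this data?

13

Fixed-length: 2 bits × 57 symbols = 114 bits.
Huffman merges:
A(8) + B(9) → 17
D(10) + 17 → 27
27 + C(30) → 57
Huffman total = 17 + 27 + 57 = 101 bits.
Saving = 114 − 101 = 13 bits.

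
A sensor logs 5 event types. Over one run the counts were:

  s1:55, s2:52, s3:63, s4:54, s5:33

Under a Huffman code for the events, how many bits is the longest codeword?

3

Merge the two lowest-weight nodes at each step:
combine s5(33), s2(52) → 85
combine s4(54), s1(55) → 109
combine s3(63), 85 → 148
combine 109, 148 → 257
The rarest symbols sit at the bottom; the longest codeword is 3 bits.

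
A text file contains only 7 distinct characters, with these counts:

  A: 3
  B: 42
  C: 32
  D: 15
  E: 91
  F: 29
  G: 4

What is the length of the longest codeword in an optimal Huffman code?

5

Merge the two lowest-weight nodes at each step:
A(3) + G(4) → 7
7 + D(15) → 22
22 + F(29) → 51
C(32) + B(42) → 74
51 + 74 → 125
E(91) + 125 → 216
The first pair merged (A, G) ends up deepest, at depth 5.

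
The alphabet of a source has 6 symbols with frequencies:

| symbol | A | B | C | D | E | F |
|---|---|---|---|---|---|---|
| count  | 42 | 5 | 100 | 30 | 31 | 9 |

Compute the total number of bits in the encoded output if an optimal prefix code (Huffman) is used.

Greedily combine the two least-frequent nodes:
merge B(5) and F(9): 14
merge 14 and D(30): 44
merge E(31) and A(42): 73
merge 44 and 73: 117
merge C(100) and 117: 217
Total encoded bits = sum of merged weights = 14 + 44 + 73 + 117 + 217 = 465.

465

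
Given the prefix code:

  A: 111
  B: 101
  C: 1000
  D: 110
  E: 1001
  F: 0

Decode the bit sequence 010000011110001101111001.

FCFFACDAE

Read left to right; each codeword is recognised as soon as it completes (prefix code):
  0→F | 1000→C | 0→F | 0→F | 111→A | 1000→C | 110→D | 111→A | 1001→E
Decoded message: FCFFACDAE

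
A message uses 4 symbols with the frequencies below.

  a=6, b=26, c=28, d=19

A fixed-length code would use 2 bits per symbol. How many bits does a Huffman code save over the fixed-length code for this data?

Fixed-length: 2 bits × 79 symbols = 158 bits.
Huffman merges:
combine a(6), d(19) → 25
combine 25, b(26) → 51
combine c(28), 51 → 79
Huffman total = 25 + 51 + 79 = 155 bits.
Saving = 158 − 155 = 3 bits.

3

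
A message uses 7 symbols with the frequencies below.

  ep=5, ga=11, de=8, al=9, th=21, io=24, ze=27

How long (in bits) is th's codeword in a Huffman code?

Huffman merges, smallest pair first:
merge ep(5) and de(8): 13
merge al(9) and ga(11): 20
merge 13 and 20: 33
merge th(21) and io(24): 45
merge ze(27) and 33: 60
merge 45 and 60: 105
The subtree containing th is merged 2 times, so code length = 2.

2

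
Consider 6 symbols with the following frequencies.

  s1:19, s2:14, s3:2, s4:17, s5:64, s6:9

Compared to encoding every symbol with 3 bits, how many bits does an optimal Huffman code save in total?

117

Fixed-length: 3 bits × 125 symbols = 375 bits.
Huffman merges:
merge s3(2) and s6(9): 11
merge 11 and s2(14): 25
merge s4(17) and s1(19): 36
merge 25 and 36: 61
merge 61 and s5(64): 125
Huffman total = 11 + 25 + 36 + 61 + 125 = 258 bits.
Saving = 375 − 258 = 117 bits.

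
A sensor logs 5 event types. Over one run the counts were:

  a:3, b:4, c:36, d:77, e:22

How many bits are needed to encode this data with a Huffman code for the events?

Merge the two smallest weights repeatedly:
merge a(3) and b(4): 7
merge 7 and e(22): 29
merge 29 and c(36): 65
merge 65 and d(77): 142
Each symbol's bit-cost is frequency × depth; summing gives 243 bits (equivalently 7 + 29 + 65 + 142).

243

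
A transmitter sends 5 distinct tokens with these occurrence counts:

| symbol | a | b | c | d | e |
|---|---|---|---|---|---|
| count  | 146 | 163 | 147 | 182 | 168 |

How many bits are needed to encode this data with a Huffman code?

Merge the two smallest weights repeatedly:
combine a(146), c(147) → 293
combine b(163), e(168) → 331
combine d(182), 293 → 475
combine 331, 475 → 806
Each symbol's bit-cost is frequency × depth; summing gives 1905 bits (equivalently 293 + 331 + 475 + 806).

1905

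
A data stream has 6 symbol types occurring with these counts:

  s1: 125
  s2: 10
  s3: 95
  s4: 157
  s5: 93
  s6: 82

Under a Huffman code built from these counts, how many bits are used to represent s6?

4

Repeatedly merge the two smallest:
merge s2(10) and s6(82): 92
merge 92 and s5(93): 185
merge s3(95) and s1(125): 220
merge s4(157) and 185: 342
merge 220 and 342: 562
s6 sits 4 levels below the root, so its codeword is 4 bits.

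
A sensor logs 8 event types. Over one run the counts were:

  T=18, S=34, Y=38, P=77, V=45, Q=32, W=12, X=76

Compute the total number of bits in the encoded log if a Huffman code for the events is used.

935

Build the Huffman tree bottom-up:
merge W(12) and T(18): 30
merge 30 and Q(32): 62
merge S(34) and Y(38): 72
merge V(45) and 62: 107
merge 72 and X(76): 148
merge P(77) and 107: 184
merge 148 and 184: 332
Each symbol's bit-cost is frequency × depth; summing gives 935 bits (equivalently 30 + 62 + 72 + 107 + 148 + 184 + 332).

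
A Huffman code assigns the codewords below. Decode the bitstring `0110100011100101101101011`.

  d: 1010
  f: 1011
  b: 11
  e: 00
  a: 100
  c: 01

Read left to right; each codeword is recognised as soon as it completes (prefix code):
  01→c | 1010→d | 00→e | 11→b | 100→a | 1011→f | 01→c | 1010→d | 11→b
Decoded message: cdebafcdb

cdebafcdb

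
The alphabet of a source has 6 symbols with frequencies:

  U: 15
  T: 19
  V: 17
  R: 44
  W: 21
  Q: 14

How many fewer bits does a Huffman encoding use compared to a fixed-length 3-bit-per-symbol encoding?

65

Fixed-length: 3 bits × 130 symbols = 390 bits.
Huffman merges:
merge Q(14) and U(15): 29
merge V(17) and T(19): 36
merge W(21) and 29: 50
merge 36 and R(44): 80
merge 50 and 80: 130
Huffman total = 29 + 36 + 50 + 80 + 130 = 325 bits.
Saving = 390 − 325 = 65 bits.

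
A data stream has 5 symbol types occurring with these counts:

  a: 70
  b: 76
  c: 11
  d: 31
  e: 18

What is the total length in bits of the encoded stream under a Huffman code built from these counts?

Merge the two smallest weights repeatedly:
combine c(11), e(18) → 29
combine 29, d(31) → 60
combine 60, a(70) → 130
combine b(76), 130 → 206
Each symbol's bit-cost is frequency × depth; summing gives 425 bits (equivalently 29 + 60 + 130 + 206).

425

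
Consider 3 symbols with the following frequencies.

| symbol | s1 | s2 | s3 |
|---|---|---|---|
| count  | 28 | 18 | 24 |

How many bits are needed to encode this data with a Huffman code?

112

Greedily combine the two least-frequent nodes:
merge s2(18) and s3(24): 42
merge s1(28) and 42: 70
Total encoded bits = sum of merged weights = 42 + 70 = 112.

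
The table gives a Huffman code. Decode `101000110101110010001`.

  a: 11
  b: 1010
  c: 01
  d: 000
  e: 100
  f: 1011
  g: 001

Read left to right; each codeword is recognised as soon as it completes (prefix code):
  1010→b | 001→g | 1010→b | 11→a | 100→e | 100→e | 01→c
Decoded message: bgbaeec

bgbaeec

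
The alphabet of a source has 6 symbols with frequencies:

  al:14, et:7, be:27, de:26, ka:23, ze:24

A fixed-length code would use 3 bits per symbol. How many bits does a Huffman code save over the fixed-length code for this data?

56

Fixed-length: 3 bits × 121 symbols = 363 bits.
Huffman merges:
combine et(7), al(14) → 21
combine 21, ka(23) → 44
combine ze(24), de(26) → 50
combine be(27), 44 → 71
combine 50, 71 → 121
Huffman total = 21 + 44 + 50 + 71 + 121 = 307 bits.
Saving = 363 − 307 = 56 bits.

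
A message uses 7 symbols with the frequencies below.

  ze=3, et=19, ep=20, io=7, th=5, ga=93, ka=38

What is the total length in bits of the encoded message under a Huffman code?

Build the Huffman tree bottom-up:
merge ze(3) and th(5): 8
merge io(7) and 8: 15
merge 15 and et(19): 34
merge ep(20) and 34: 54
merge ka(38) and 54: 92
merge 92 and ga(93): 185
Each symbol's bit-cost is frequency × depth; summing gives 388 bits (equivalently 8 + 15 + 34 + 54 + 92 + 185).

388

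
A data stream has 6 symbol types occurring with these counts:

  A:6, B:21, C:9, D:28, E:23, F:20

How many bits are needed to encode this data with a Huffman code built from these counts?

264

Greedily combine the two least-frequent nodes:
combine A(6), C(9) → 15
combine 15, F(20) → 35
combine B(21), E(23) → 44
combine D(28), 35 → 63
combine 44, 63 → 107
The encoded length is the sum of every internal node's weight: 15 + 35 + 44 + 63 + 107 = 264 bits.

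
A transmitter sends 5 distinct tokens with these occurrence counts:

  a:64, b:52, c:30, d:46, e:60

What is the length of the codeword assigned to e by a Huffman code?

2

Repeatedly merge the two smallest:
merge c(30) and d(46): 76
merge b(52) and e(60): 112
merge a(64) and 76: 140
merge 112 and 140: 252
e sits 2 levels below the root, so its codeword is 2 bits.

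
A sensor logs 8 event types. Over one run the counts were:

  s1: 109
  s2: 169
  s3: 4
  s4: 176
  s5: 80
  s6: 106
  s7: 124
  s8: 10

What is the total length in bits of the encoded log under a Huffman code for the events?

2097

Build the Huffman tree bottom-up:
merge s3(4) and s8(10): 14
merge 14 and s5(80): 94
merge 94 and s6(106): 200
merge s1(109) and s7(124): 233
merge s2(169) and s4(176): 345
merge 200 and 233: 433
merge 345 and 433: 778
The encoded length is the sum of every internal node's weight: 14 + 94 + 200 + 233 + 345 + 433 + 778 = 2097 bits.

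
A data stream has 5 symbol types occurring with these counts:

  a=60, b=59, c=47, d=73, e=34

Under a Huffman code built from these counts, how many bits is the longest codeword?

3

Merge the two lowest-weight nodes at each step:
merge e(34) and c(47): 81
merge b(59) and a(60): 119
merge d(73) and 81: 154
merge 119 and 154: 273
The rarest symbols sit at the bottom; the longest codeword is 3 bits.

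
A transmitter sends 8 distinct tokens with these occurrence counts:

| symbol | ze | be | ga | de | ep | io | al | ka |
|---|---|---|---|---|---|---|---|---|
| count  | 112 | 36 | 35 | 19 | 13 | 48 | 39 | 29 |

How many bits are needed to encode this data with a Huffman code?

913

Greedily combine the two least-frequent nodes:
ep(13) + de(19) → 32
ka(29) + 32 → 61
ga(35) + be(36) → 71
al(39) + io(48) → 87
61 + 71 → 132
87 + ze(112) → 199
132 + 199 → 331
Each symbol's bit-cost is frequency × depth; summing gives 913 bits (equivalently 32 + 61 + 71 + 87 + 132 + 199 + 331).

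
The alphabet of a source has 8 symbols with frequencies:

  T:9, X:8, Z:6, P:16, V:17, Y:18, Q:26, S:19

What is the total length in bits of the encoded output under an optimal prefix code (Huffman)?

345

Merge the two smallest weights repeatedly:
merge Z(6) and X(8): 14
merge T(9) and 14: 23
merge P(16) and V(17): 33
merge Y(18) and S(19): 37
merge 23 and Q(26): 49
merge 33 and 37: 70
merge 49 and 70: 119
Total encoded bits = sum of merged weights = 14 + 23 + 33 + 37 + 49 + 70 + 119 = 345.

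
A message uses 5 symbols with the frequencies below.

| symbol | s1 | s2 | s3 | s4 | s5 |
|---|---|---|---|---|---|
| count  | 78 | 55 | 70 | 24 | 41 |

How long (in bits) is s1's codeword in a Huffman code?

2

Huffman merges, smallest pair first:
s4(24) + s5(41) → 65
s2(55) + 65 → 120
s3(70) + s1(78) → 148
120 + 148 → 268
The subtree containing s1 is merged 2 times, so code length = 2.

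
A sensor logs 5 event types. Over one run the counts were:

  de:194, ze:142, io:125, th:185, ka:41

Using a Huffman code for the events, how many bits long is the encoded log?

Greedily combine the two least-frequent nodes:
ka(41) + io(125) → 166
ze(142) + 166 → 308
th(185) + de(194) → 379
308 + 379 → 687
Each symbol's bit-cost is frequency × depth; summing gives 1540 bits (equivalently 166 + 308 + 379 + 687).

1540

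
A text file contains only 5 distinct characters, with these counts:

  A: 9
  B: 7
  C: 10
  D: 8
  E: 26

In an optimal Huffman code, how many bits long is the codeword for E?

Huffman merges, smallest pair first:
B(7) + D(8) → 15
A(9) + C(10) → 19
15 + 19 → 34
E(26) + 34 → 60
E is a child of the root — depth 1, so its codeword is a single bit.

1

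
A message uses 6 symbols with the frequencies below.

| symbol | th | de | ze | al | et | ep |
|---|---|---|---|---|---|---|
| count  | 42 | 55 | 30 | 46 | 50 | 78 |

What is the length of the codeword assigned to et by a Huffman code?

3

Huffman merges, smallest pair first:
merge ze(30) and th(42): 72
merge al(46) and et(50): 96
merge de(55) and 72: 127
merge ep(78) and 96: 174
merge 127 and 174: 301
et sits 3 levels below the root, so its codeword is 3 bits.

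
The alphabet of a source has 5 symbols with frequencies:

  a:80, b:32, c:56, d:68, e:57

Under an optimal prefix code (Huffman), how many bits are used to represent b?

Repeatedly merge the two smallest:
b(32) + c(56) → 88
e(57) + d(68) → 125
a(80) + 88 → 168
125 + 168 → 293
b's leaf is at depth 3, giving a 3-bit codeword.

3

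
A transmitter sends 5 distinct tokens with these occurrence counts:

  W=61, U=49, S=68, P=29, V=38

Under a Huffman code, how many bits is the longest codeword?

Merge the two lowest-weight nodes at each step:
P(29) + V(38) → 67
U(49) + W(61) → 110
67 + S(68) → 135
110 + 135 → 245
The rarest symbols sit at the bottom; the longest codeword is 3 bits.

3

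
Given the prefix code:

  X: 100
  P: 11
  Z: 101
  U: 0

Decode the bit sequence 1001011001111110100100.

Read left to right; each codeword is recognised as soon as it completes (prefix code):
  100→X | 101→Z | 100→X | 11→P | 11→P | 11→P | 0→U | 100→X | 100→X
Decoded message: XZXPPPUXX

XZXPPPUXX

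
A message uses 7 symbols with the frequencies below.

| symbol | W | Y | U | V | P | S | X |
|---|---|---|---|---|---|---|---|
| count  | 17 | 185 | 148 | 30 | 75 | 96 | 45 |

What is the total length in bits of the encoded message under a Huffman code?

1498

Build the Huffman tree bottom-up:
W(17) + V(30) → 47
X(45) + 47 → 92
P(75) + 92 → 167
S(96) + U(148) → 244
167 + Y(185) → 352
244 + 352 → 596
Total encoded bits = sum of merged weights = 47 + 92 + 167 + 244 + 352 + 596 = 1498.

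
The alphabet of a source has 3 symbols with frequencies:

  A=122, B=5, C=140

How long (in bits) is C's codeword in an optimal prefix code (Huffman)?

Repeatedly merge the two smallest:
B(5) + A(122) → 127
127 + C(140) → 267
C is a child of the root — depth 1, so its codeword is a single bit.

1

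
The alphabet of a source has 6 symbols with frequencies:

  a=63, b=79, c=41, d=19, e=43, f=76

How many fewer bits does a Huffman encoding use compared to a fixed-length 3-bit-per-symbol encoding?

Fixed-length: 3 bits × 321 symbols = 963 bits.
Huffman merges:
merge d(19) and c(41): 60
merge e(43) and 60: 103
merge a(63) and f(76): 139
merge b(79) and 103: 182
merge 139 and 182: 321
Huffman total = 60 + 103 + 139 + 182 + 321 = 805 bits.
Saving = 963 − 805 = 158 bits.

158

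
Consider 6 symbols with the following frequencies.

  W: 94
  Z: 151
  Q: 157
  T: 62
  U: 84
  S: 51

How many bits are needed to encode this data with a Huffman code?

Merge the two smallest weights repeatedly:
combine S(51), T(62) → 113
combine U(84), W(94) → 178
combine 113, Z(151) → 264
combine Q(157), 178 → 335
combine 264, 335 → 599
The encoded length is the sum of every internal node's weight: 113 + 178 + 264 + 335 + 599 = 1489 bits.

1489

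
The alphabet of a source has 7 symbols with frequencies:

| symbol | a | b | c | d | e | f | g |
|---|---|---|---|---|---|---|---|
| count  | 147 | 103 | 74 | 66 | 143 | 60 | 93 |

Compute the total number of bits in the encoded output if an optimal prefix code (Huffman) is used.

Greedily combine the two least-frequent nodes:
combine f(60), d(66) → 126
combine c(74), g(93) → 167
combine b(103), 126 → 229
combine e(143), a(147) → 290
combine 167, 229 → 396
combine 290, 396 → 686
Total encoded bits = sum of merged weights = 126 + 167 + 229 + 290 + 396 + 686 = 1894.

1894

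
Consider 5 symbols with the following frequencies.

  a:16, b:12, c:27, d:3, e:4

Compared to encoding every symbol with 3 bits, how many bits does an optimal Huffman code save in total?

63

Fixed-length: 3 bits × 62 symbols = 186 bits.
Huffman merges:
combine d(3), e(4) → 7
combine 7, b(12) → 19
combine a(16), 19 → 35
combine c(27), 35 → 62
Huffman total = 7 + 19 + 35 + 62 = 123 bits.
Saving = 186 − 123 = 63 bits.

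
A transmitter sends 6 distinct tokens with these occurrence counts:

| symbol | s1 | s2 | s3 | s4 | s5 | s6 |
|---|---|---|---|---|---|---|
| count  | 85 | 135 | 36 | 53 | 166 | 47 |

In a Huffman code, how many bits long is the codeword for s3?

4

Huffman merges, smallest pair first:
combine s3(36), s6(47) → 83
combine s4(53), 83 → 136
combine s1(85), s2(135) → 220
combine 136, s5(166) → 302
combine 220, 302 → 522
The subtree containing s3 is merged 4 times, so code length = 4.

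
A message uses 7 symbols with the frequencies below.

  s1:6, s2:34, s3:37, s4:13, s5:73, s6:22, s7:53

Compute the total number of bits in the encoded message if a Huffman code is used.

Merge the two smallest weights repeatedly:
combine s1(6), s4(13) → 19
combine 19, s6(22) → 41
combine s2(34), s3(37) → 71
combine 41, s7(53) → 94
combine 71, s5(73) → 144
combine 94, 144 → 238
The encoded length is the sum of every internal node's weight: 19 + 41 + 71 + 94 + 144 + 238 = 607 bits.

607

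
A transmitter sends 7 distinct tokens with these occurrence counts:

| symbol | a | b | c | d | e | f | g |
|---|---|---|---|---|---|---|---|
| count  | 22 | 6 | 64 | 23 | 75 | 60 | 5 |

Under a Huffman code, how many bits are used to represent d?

3

Build the tree from the bottom:
combine g(5), b(6) → 11
combine 11, a(22) → 33
combine d(23), 33 → 56
combine 56, f(60) → 116
combine c(64), e(75) → 139
combine 116, 139 → 255
d's leaf is at depth 3, giving a 3-bit codeword.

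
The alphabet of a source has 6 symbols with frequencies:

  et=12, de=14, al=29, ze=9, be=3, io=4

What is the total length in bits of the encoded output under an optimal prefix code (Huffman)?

Merge the two smallest weights repeatedly:
merge be(3) and io(4): 7
merge 7 and ze(9): 16
merge et(12) and de(14): 26
merge 16 and 26: 42
merge al(29) and 42: 71
Total encoded bits = sum of merged weights = 7 + 16 + 26 + 42 + 71 = 162.

162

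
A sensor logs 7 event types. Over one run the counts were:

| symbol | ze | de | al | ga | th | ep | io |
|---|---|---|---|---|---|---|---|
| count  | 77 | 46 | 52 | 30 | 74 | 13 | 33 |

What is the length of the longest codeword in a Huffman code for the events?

Merge the two lowest-weight nodes at each step:
merge ep(13) and ga(30): 43
merge io(33) and 43: 76
merge de(46) and al(52): 98
merge th(74) and 76: 150
merge ze(77) and 98: 175
merge 150 and 175: 325
The rarest symbols sit at the bottom; the longest codeword is 4 bits.

4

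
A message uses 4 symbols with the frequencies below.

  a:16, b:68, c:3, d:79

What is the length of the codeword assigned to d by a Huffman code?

Build the tree from the bottom:
merge c(3) and a(16): 19
merge 19 and b(68): 87
merge d(79) and 87: 166
d is merged only at the final step, so code length = 1.

1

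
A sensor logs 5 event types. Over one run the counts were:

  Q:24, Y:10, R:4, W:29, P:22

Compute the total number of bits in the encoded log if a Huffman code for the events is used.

Greedily combine the two least-frequent nodes:
R(4) + Y(10) → 14
14 + P(22) → 36
Q(24) + W(29) → 53
36 + 53 → 89
The encoded length is the sum of every internal node's weight: 14 + 36 + 53 + 89 = 192 bits.

192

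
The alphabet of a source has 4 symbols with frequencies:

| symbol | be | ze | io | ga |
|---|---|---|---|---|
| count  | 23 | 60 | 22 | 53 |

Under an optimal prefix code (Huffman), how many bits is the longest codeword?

3

Merge the two lowest-weight nodes at each step:
io(22) + be(23) → 45
45 + ga(53) → 98
ze(60) + 98 → 158
Maximum depth reached is 3.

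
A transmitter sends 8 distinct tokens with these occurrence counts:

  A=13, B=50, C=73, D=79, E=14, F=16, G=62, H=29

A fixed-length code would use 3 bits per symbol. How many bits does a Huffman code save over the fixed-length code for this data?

Fixed-length: 3 bits × 336 symbols = 1008 bits.
Huffman merges:
combine A(13), E(14) → 27
combine F(16), 27 → 43
combine H(29), 43 → 72
combine B(50), G(62) → 112
combine 72, C(73) → 145
combine D(79), 112 → 191
combine 145, 191 → 336
Huffman total = 27 + 43 + 72 + 112 + 145 + 191 + 336 = 926 bits.
Saving = 1008 − 926 = 82 bits.

82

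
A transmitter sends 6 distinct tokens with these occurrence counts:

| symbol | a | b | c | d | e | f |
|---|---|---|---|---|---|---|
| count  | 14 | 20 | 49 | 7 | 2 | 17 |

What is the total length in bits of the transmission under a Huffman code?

238

Build the Huffman tree bottom-up:
combine e(2), d(7) → 9
combine 9, a(14) → 23
combine f(17), b(20) → 37
combine 23, 37 → 60
combine c(49), 60 → 109
Total encoded bits = sum of merged weights = 9 + 23 + 37 + 60 + 109 = 238.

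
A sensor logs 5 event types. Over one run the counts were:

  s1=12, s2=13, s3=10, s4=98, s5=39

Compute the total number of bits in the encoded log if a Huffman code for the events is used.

Build the Huffman tree bottom-up:
merge s3(10) and s1(12): 22
merge s2(13) and 22: 35
merge 35 and s5(39): 74
merge 74 and s4(98): 172
The encoded length is the sum of every internal node's weight: 22 + 35 + 74 + 172 = 303 bits.

303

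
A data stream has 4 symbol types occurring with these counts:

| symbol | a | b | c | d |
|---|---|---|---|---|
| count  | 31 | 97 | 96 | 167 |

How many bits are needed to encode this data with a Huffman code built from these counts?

Greedily combine the two least-frequent nodes:
combine a(31), c(96) → 127
combine b(97), 127 → 224
combine d(167), 224 → 391
Each symbol's bit-cost is frequency × depth; summing gives 742 bits (equivalently 127 + 224 + 391).

742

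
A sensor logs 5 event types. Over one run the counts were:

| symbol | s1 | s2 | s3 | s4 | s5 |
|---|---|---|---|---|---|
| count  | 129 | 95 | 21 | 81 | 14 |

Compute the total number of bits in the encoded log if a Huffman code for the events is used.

702

Greedily combine the two least-frequent nodes:
s5(14) + s3(21) → 35
35 + s4(81) → 116
s2(95) + 116 → 211
s1(129) + 211 → 340
The encoded length is the sum of every internal node's weight: 35 + 116 + 211 + 340 = 702 bits.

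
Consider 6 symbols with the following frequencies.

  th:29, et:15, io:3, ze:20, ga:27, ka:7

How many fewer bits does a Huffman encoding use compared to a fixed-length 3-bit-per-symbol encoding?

Fixed-length: 3 bits × 101 symbols = 303 bits.
Huffman merges:
merge io(3) and ka(7): 10
merge 10 and et(15): 25
merge ze(20) and 25: 45
merge ga(27) and th(29): 56
merge 45 and 56: 101
Huffman total = 10 + 25 + 45 + 56 + 101 = 237 bits.
Saving = 303 − 237 = 66 bits.

66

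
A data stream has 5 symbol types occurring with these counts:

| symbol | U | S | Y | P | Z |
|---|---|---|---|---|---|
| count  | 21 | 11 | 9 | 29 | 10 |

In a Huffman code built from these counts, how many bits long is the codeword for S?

Build the tree from the bottom:
combine Y(9), Z(10) → 19
combine S(11), 19 → 30
combine U(21), P(29) → 50
combine 30, 50 → 80
S's leaf is at depth 2, giving a 2-bit codeword.

2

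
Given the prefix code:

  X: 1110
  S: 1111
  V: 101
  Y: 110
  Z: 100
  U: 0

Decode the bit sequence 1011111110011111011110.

VSYUSVX

Read left to right; each codeword is recognised as soon as it completes (prefix code):
  101→V | 1111→S | 110→Y | 0→U | 1111→S | 101→V | 1110→X
Decoded message: VSYUSVX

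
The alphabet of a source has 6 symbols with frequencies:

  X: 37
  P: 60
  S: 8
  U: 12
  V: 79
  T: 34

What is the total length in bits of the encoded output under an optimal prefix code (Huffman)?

Greedily combine the two least-frequent nodes:
merge S(8) and U(12): 20
merge 20 and T(34): 54
merge X(37) and 54: 91
merge P(60) and V(79): 139
merge 91 and 139: 230
Total encoded bits = sum of merged weights = 20 + 54 + 91 + 139 + 230 = 534.

534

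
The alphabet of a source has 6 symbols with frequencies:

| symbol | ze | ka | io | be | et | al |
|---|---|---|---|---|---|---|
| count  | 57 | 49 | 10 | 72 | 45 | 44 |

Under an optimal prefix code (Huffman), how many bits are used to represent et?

Build the tree from the bottom:
merge io(10) and al(44): 54
merge et(45) and ka(49): 94
merge 54 and ze(57): 111
merge be(72) and 94: 166
merge 111 and 166: 277
et's leaf is at depth 3, giving a 3-bit codeword.

3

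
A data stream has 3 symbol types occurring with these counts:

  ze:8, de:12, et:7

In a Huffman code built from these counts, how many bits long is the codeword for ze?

2

Build the tree from the bottom:
combine et(7), ze(8) → 15
combine de(12), 15 → 27
ze's leaf is at depth 2, giving a 2-bit codeword.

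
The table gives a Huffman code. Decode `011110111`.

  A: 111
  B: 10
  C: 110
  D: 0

DABA

Read left to right; each codeword is recognised as soon as it completes (prefix code):
  0→D | 111→A | 10→B | 111→A
Decoded message: DABA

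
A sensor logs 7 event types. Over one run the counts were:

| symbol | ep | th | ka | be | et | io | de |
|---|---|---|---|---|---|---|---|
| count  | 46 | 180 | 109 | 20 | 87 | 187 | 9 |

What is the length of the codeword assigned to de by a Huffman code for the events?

5

Huffman merges, smallest pair first:
merge de(9) and be(20): 29
merge 29 and ep(46): 75
merge 75 and et(87): 162
merge ka(109) and 162: 271
merge th(180) and io(187): 367
merge 271 and 367: 638
de's leaf is at depth 5, giving a 5-bit codeword.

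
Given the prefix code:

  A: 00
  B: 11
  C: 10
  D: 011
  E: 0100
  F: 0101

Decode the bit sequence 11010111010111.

BFBFB

Read left to right; each codeword is recognised as soon as it completes (prefix code):
  11→B | 0101→F | 11→B | 0101→F | 11→B
Decoded message: BFBFB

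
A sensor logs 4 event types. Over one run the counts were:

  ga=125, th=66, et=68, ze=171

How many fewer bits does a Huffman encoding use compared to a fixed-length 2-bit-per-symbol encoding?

Fixed-length: 2 bits × 430 symbols = 860 bits.
Huffman merges:
th(66) + et(68) → 134
ga(125) + 134 → 259
ze(171) + 259 → 430
Huffman total = 134 + 259 + 430 = 823 bits.
Saving = 860 − 823 = 37 bits.

37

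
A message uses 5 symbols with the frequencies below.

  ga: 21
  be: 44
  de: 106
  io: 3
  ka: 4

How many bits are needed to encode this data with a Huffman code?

Merge the two smallest weights repeatedly:
merge io(3) and ka(4): 7
merge 7 and ga(21): 28
merge 28 and be(44): 72
merge 72 and de(106): 178
The encoded length is the sum of every internal node's weight: 7 + 28 + 72 + 178 = 285 bits.

285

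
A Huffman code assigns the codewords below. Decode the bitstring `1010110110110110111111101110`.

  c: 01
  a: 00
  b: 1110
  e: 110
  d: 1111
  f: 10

Read left to right; each codeword is recognised as soon as it completes (prefix code):
  10→f | 10→f | 110→e | 110→e | 110→e | 110→e | 1111→d | 1110→b | 1110→b
Decoded message: ffeeeedbb

ffeeeedbb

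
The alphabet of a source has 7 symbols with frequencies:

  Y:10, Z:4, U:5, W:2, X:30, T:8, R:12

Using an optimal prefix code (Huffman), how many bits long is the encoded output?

170

Build the Huffman tree bottom-up:
merge W(2) and Z(4): 6
merge U(5) and 6: 11
merge T(8) and Y(10): 18
merge 11 and R(12): 23
merge 18 and 23: 41
merge X(30) and 41: 71
Total encoded bits = sum of merged weights = 6 + 11 + 18 + 23 + 41 + 71 = 170.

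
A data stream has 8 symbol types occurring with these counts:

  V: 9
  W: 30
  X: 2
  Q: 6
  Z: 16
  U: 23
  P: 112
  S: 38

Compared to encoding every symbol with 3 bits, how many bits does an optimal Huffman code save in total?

166

Fixed-length: 3 bits × 236 symbols = 708 bits.
Huffman merges:
X(2) + Q(6) → 8
8 + V(9) → 17
Z(16) + 17 → 33
U(23) + W(30) → 53
33 + S(38) → 71
53 + 71 → 124
P(112) + 124 → 236
Huffman total = 8 + 17 + 33 + 53 + 71 + 124 + 236 = 542 bits.
Saving = 708 − 542 = 166 bits.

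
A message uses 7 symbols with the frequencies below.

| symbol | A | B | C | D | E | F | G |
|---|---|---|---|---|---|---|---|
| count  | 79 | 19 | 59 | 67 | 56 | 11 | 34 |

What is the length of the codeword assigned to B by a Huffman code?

Huffman merges, smallest pair first:
combine F(11), B(19) → 30
combine 30, G(34) → 64
combine E(56), C(59) → 115
combine 64, D(67) → 131
combine A(79), 115 → 194
combine 131, 194 → 325
B sits 4 levels below the root, so its codeword is 4 bits.

4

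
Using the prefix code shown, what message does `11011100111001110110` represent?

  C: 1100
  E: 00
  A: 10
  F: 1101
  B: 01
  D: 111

Read left to right; each codeword is recognised as soon as it completes (prefix code):
  1101→F | 1100→C | 111→D | 00→E | 111→D | 01→B | 10→A
Decoded message: FCDEDBA

FCDEDBA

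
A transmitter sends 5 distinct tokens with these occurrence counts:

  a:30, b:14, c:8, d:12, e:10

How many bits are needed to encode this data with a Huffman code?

162

Greedily combine the two least-frequent nodes:
combine c(8), e(10) → 18
combine d(12), b(14) → 26
combine 18, 26 → 44
combine a(30), 44 → 74
Total encoded bits = sum of merged weights = 18 + 26 + 44 + 74 = 162.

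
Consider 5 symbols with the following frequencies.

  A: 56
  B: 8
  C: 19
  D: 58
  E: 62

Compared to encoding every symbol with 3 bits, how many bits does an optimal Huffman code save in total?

176

Fixed-length: 3 bits × 203 symbols = 609 bits.
Huffman merges:
merge B(8) and C(19): 27
merge 27 and A(56): 83
merge D(58) and E(62): 120
merge 83 and 120: 203
Huffman total = 27 + 83 + 120 + 203 = 433 bits.
Saving = 609 − 433 = 176 bits.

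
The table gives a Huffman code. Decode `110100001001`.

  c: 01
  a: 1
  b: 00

aacbbaba

Read left to right; each codeword is recognised as soon as it completes (prefix code):
  1→a | 1→a | 01→c | 00→b | 00→b | 1→a | 00→b | 1→a
Decoded message: aacbbaba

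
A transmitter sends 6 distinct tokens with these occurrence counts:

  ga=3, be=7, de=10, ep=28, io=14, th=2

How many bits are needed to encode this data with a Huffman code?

139

Merge the two smallest weights repeatedly:
combine th(2), ga(3) → 5
combine 5, be(7) → 12
combine de(10), 12 → 22
combine io(14), 22 → 36
combine ep(28), 36 → 64
The encoded length is the sum of every internal node's weight: 5 + 12 + 22 + 36 + 64 = 139 bits.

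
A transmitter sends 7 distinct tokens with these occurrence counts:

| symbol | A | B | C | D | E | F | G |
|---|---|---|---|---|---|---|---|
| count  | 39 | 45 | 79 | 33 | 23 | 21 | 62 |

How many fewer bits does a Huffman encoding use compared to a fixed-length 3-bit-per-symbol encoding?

Fixed-length: 3 bits × 302 symbols = 906 bits.
Huffman merges:
merge F(21) and E(23): 44
merge D(33) and A(39): 72
merge 44 and B(45): 89
merge G(62) and 72: 134
merge C(79) and 89: 168
merge 134 and 168: 302
Huffman total = 44 + 72 + 89 + 134 + 168 + 302 = 809 bits.
Saving = 906 − 809 = 97 bits.

97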